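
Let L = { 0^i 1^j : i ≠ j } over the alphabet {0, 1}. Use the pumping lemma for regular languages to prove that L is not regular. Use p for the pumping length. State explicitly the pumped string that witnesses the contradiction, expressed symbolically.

Assume L is regular; let p be its pumping constant.
Choose w = 0^p 1^{p+p!}. Since p ≠ p+p!, w ∈ L; and |w| ≥ p.
The pumping lemma gives a decomposition w = xyz where |xy| ≤ p and |y| ≥ 1.
Because |xy| ≤ p and w begins with p copies of 0, we have y = 0^k with 1 ≤ k ≤ p.
Since 1 ≤ k ≤ p, k divides p!; set t = 1 + p!/k. Then xy^t z has p + (p!/k)·k = p + p! copies of 0. Now the 0-count equals the 1-count, so i ≠ j fails. So xy^t z = 0^{p+p!} 1^{p+p!} ∉ L.
This contradicts the pumping lemma, so L is not regular.

0^{p+p!} 1^{p+p!}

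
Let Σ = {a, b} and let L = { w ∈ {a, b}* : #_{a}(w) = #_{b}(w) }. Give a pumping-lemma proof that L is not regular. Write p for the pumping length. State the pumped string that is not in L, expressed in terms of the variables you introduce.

Assume L is regular. Let p be the pumping length given by the pumping lemma.
Choose w = a^p b^p ∈ L with |w| = 2p ≥ p.
The pumping lemma gives a decomposition w = xyz where |xy| ≤ p and |y| > 0.
The first p characters of w are a's, so xy (and hence y) consists only of a's. Write y = a^k, 1 ≤ k ≤ p.
Pump with i = 2: xy^2z = a^{p+k} b^p has p+k occurrences of a but only p of b. Since k ≥ 1 the counts differ, so xy^2z ∉ L.
This is a contradiction; hence L is not regular.

a^{p+k} b^p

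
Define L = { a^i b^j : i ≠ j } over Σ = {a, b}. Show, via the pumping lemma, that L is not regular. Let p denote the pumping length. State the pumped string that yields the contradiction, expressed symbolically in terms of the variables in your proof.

a^{p+p!} b^{p+p!}

Assume L is regular; let p be its pumping constant.
Choose w = a^p b^{p+p!}. Since p ≠ p+p!, w ∈ L; and |w| ≥ p.
The pumping lemma gives a decomposition w = xyz where |xy| ≤ p and |y| > 0.
The first p characters of w are a's, so xy (and hence y) consists only of a's. Write y = a^k, 1 ≤ k ≤ p.
Since 1 ≤ k ≤ p, k divides p!; set t = 1 + p!/k. Then xy^t z has p + (p!/k)·k = p + p! copies of a. Now the a-count equals the b-count, so i ≠ j fails. So xy^t z = a^{p+p!} b^{p+p!} ∉ L.
This contradicts the pumping lemma, so L is not regular.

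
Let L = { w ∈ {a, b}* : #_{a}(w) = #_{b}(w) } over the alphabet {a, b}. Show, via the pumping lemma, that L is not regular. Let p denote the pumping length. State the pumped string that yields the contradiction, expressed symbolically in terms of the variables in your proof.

a^{p+k} b^p

Suppose for contradiction that L is regular, and let p be the pumping length.
Choose w = a^p b^p ∈ L with |w| = 2p ≥ p.
Write w = xyz as guaranteed by the lemma, with |xy| ≤ p and |y| > 0.
Since the first p symbols of w are all a's and |xy| ≤ p, y lies entirely in the leading a-block: y = a^k for some k with 1 ≤ k ≤ p.
Pump with i = 2: xy^2z = a^{p+k} b^p has p+k occurrences of a but only p of b. Since k ≥ 1 the counts differ, so xy^2z ∉ L.
Contradiction. Therefore L is not regular.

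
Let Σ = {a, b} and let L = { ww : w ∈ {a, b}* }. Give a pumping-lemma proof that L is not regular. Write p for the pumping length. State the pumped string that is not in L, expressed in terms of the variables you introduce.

a^{p+k} b^p a^p b^p

Assume L is regular. Let p be the pumping length given by the pumping lemma.
Take w = a^p b^p a^p b^p = uu where u = a^pb^p; then w ∈ L and |w| = 4p ≥ p.
By the pumping lemma, w = xyz with |xy| ≤ p and y is nonempty.
The first p characters of w are a's, so xy (and hence y) consists only of a's. Write y = a^k, 1 ≤ k ≤ p.
Pump with i = 2: xy^2z = a^{p+k} b^p a^p b^p, of length 4p+k. Suppose this equals vv. The string starts with a and ends with b, so v does too; thus the boundary between the two copies of v is a b→a transition. There is exactly one such transition, at position 2p+k, so |v| = 2p+k and |vv| = 4p+2k ≠ 4p+k since k ≥ 1. So xy^2z ∉ L.
This contradicts the pumping lemma, so L is not regular.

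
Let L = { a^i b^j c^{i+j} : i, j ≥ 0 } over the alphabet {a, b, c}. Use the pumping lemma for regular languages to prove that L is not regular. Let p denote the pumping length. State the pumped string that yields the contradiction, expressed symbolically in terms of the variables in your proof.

a^{p+k} b^p c^{2p}

Toward a contradiction, assume L is regular with pumping length p.
Take w = a^p b^p c^{2p} ∈ L (with i=j=p, i+j=2p), |w| = 4p ≥ p.
By the pumping lemma, w = xyz with |xy| ≤ p and |y| > 0.
The first p characters of w are a's, so xy (and hence y) consists only of a's. Write y = a^k, 1 ≤ k ≤ p.
Consider xy^2z = a^{p+k} b^p c^{2p}. Now the a- and b-counts sum to 2p+k, but the c-count is 2p ≠ 2p+k. So xy^2z ∉ L.
This contradicts the pumping lemma, so L is not regular.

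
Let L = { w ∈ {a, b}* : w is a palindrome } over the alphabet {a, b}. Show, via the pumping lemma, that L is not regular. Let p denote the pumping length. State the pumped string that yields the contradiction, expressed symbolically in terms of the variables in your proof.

a^{p+k} b a^p

Suppose for contradiction that L is regular, and let p be the pumping length.
Take w = a^p b a^p, a palindrome of length 2p+1 ≥ p.
By the pumping lemma, w = xyz with |xy| ≤ p and |y| ≥ 1.
Because |xy| ≤ p and w begins with p copies of a, we have y = a^k with 1 ≤ k ≤ p.
Pump with i = 2: xy^2z = a^{p+k} b a^p. Its reverse is a^p b a^{p+k}, which differs from xy^2z since k ≥ 1. So xy^2z is not a palindrome and xy^2z ∉ L.
Contradiction. Therefore L is not regular.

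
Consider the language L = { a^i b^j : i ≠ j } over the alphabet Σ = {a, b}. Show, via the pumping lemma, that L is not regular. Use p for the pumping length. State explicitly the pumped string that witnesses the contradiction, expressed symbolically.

a^{p+p!} b^{p+p!}

Suppose for contradiction that L is regular, and let p be the pumping length.
Choose w = a^p b^{p+p!}. Since p ≠ p+p!, w ∈ L; and |w| ≥ p.
The pumping lemma gives a decomposition w = xyz where |xy| ≤ p and |y| ≥ 1.
The first p characters of w are a's, so xy (and hence y) consists only of a's. Write y = a^k, 1 ≤ k ≤ p.
Since 1 ≤ k ≤ p, k divides p!; set t = 1 + p!/k. Then xy^t z has p + (p!/k)·k = p + p! copies of a. Now the a-count equals the b-count, so i ≠ j fails. So xy^t z = a^{p+p!} b^{p+p!} ∉ L.
Contradiction. Therefore L is not regular.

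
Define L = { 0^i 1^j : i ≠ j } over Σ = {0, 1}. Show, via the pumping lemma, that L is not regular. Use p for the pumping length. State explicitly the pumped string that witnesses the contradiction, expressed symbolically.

Assume L is regular. Let p be the pumping length given by the pumping lemma.
Choose w = 0^p 1^{p+p!}. Since p ≠ p+p!, w ∈ L; and |w| ≥ p.
By the pumping lemma, w = xyz with |xy| ≤ p and |y| > 0.
Since the first p symbols of w are all 0's and |xy| ≤ p, y lies entirely in the leading 0-block: y = 0^k for some k with 1 ≤ k ≤ p.
Since 1 ≤ k ≤ p, k divides p!; set t = 1 + p!/k. Then xy^t z has p + (p!/k)·k = p + p! copies of 0. Now the 0-count equals the 1-count, so i ≠ j fails. So xy^t z = 0^{p+p!} 1^{p+p!} ∉ L.
This is a contradiction; hence L is not regular.

0^{p+p!} 1^{p+p!}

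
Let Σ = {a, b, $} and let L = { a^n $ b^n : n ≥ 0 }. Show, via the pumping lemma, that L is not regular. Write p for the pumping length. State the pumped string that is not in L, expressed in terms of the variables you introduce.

a^{p+k} $ b^p

Toward a contradiction, assume L is regular with pumping length p.
Take w = a^p $ b^p ∈ L with |w| = 2p+1 ≥ p.
By the pumping lemma, w = xyz with |xy| ≤ p and |y| > 0.
The first p characters of w are a's, so xy (and hence y) consists only of a's. Write y = a^k, 1 ≤ k ≤ p.
Pump with i = 2: xy^2z = a^{p+k} $ b^p, which would require p+k = p. But k ≥ 1, so xy^2z ∉ L.
This is a contradiction; hence L is not regular.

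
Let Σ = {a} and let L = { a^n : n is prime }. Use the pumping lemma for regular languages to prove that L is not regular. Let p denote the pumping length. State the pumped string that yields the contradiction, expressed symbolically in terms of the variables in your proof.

a^{q(1+k)}

Suppose for contradiction that L is regular, and let p be the pumping length.
Let q be a prime with q ≥ p+2 (infinitely many primes exist), and take w = a^q ∈ L with |w| = q ≥ p.
By the pumping lemma, w = xyz with |xy| ≤ p and y is nonempty.
Then y = a^k for some k with 1 ≤ k ≤ p.
Since 1 ≤ k ≤ p, |xz| = q-k. Pump with i = q+1: |xy^{q+1}z| = (q-k)+(q+1)k = q+qk = q(1+k), which is composite (both factors ≥ 2). So xy^{q+1}z = a^{q(1+k)} ∉ L.
This contradicts the pumping lemma, so L is not regular.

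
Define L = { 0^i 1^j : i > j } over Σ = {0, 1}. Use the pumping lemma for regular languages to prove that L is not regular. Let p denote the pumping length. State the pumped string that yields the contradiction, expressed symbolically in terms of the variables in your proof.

Toward a contradiction, assume L is regular with pumping length p.
Choose w = 0^{p+1} 1^p ∈ L, with |w| = 2p+1 ≥ p.
Write w = xyz as guaranteed by the lemma, with |xy| ≤ p and |y| ≥ 1.
Since the first p symbols of w are all 0's and |xy| ≤ p, y lies entirely in the leading 0-block: y = 0^k for some k with 1 ≤ k ≤ p.
Consider xy^0z = xz = 0^{p+1-k} 1^p. Since k ≥ 1, the 0-count p+1-k is at most p, so i > j fails; thus xz ∉ L.
This is a contradiction; hence L is not regular.

0^{p+1-k} 1^p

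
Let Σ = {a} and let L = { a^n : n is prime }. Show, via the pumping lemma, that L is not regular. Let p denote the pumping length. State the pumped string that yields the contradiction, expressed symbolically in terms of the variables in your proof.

Toward a contradiction, assume L is regular with pumping length p.
Let q be a prime with q ≥ p+2 (infinitely many primes exist), and take w = a^q ∈ L with |w| = q ≥ p.
Write w = xyz as guaranteed by the lemma, with |xy| ≤ p and |y| > 0.
Then y = a^k for some k with 1 ≤ k ≤ p.
Since 1 ≤ k ≤ p, |xz| = q-k. Pump with i = q+1: |xy^{q+1}z| = (q-k)+(q+1)k = q+qk = q(1+k), which is composite (both factors ≥ 2). So xy^{q+1}z = a^{q(1+k)} ∉ L.
This is a contradiction; hence L is not regular.

a^{q(1+k)}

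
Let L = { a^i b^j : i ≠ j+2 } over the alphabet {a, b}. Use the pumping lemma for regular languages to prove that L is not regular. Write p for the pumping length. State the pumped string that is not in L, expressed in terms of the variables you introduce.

a^{p+p!} b^{p+p!-2}

Assume L is regular; let p be its pumping constant.
Choose w = a^p b^{p+p!-2}. Since p ≠ (p+p!-2)+2 = p+p!, w ∈ L; and |w| ≥ p.
The pumping lemma gives a decomposition w = xyz where |xy| ≤ p and |y| > 0.
The first p characters of w are a's, so xy (and hence y) consists only of a's. Write y = a^k, 1 ≤ k ≤ p.
Since 1 ≤ k ≤ p, k divides p!; set t = 1 + p!/k. Then xy^t z has p + (p!/k)·k = p + p! copies of a. Now the a-count is p+p! and (b-count)+2 = (p+p!-2)+2 = p+p!, so i ≠ j+2 fails. So xy^t z = a^{p+p!} b^{p+p!-2} ∉ L.
Contradiction. Therefore L is not regular.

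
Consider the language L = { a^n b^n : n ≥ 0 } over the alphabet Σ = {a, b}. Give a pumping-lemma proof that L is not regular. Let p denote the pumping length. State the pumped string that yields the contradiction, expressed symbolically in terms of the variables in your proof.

a^{p+k} b^p

Toward a contradiction, assume L is regular with pumping length p.
Let w = a^p b^p ∈ L; note |w| = 2p ≥ p.
The pumping lemma gives a decomposition w = xyz where |xy| ≤ p and y is nonempty.
Because |xy| ≤ p and w begins with p copies of a, we have y = a^k with 1 ≤ k ≤ p.
Pump with i = 2: xy^2z = a^{p+k} b^p. For this to lie in L we would need p = p+k, which forces k = 0. But k ≥ 1, so xy^2z ∉ L.
This is a contradiction; hence L is not regular.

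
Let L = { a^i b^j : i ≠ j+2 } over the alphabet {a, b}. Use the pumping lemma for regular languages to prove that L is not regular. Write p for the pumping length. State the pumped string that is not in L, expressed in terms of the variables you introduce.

a^{p+p!} b^{p+p!-2}

Assume L is regular; let p be its pumping constant.
Choose w = a^p b^{p+p!-2}. Since p ≠ (p+p!-2)+2 = p+p!, w ∈ L; and |w| ≥ p.
The pumping lemma gives a decomposition w = xyz where |xy| ≤ p and |y| ≥ 1.
Because |xy| ≤ p and w begins with p copies of a, we have y = a^k with 1 ≤ k ≤ p.
Since 1 ≤ k ≤ p, k divides p!; set t = 1 + p!/k. Then xy^t z has p + (p!/k)·k = p + p! copies of a. Now the a-count is p+p! and (b-count)+2 = (p+p!-2)+2 = p+p!, so i ≠ j+2 fails. So xy^t z = a^{p+p!} b^{p+p!-2} ∉ L.
Contradiction. Therefore L is not regular.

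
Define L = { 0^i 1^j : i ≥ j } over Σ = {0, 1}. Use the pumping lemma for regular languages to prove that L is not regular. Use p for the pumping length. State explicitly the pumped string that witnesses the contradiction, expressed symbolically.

Assume L is regular; let p be its pumping constant.
Choose w = 0^p 1^p ∈ L, with |w| = 2p ≥ p.
The pumping lemma gives a decomposition w = xyz where |xy| ≤ p and y is nonempty.
The first p characters of w are 0's, so xy (and hence y) consists only of 0's. Write y = 0^k, 1 ≤ k ≤ p.
Consider xy^0z = xz = 0^{p-k} 1^p. Since k ≥ 1, the 0-count p-k is less than p, so i ≥ j fails; thus xz ∉ L.
Contradiction. Therefore L is not regular.

0^{p-k} 1^p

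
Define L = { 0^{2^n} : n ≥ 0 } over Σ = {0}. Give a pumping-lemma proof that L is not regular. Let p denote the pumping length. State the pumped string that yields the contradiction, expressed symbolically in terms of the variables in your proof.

Suppose for contradiction that L is regular, and let p be the pumping length.
Take w = 0^{2^p} ∈ L with |w| = 2^p ≥ p.
By the pumping lemma, w = xyz with |xy| ≤ p and |y| ≥ 1.
Then y = 0^k for some k with 1 ≤ k ≤ p.
Pump with i = 2: xy^2z = 0^{2^p+k}. Since 1 ≤ k ≤ p < 2^p, we have 2^p < 2^p+k < 2^{p+1}, so 2^p+k is not a power of 2. So xy^2z ∉ L.
Contradiction. Therefore L is not regular.

0^{2^p+k}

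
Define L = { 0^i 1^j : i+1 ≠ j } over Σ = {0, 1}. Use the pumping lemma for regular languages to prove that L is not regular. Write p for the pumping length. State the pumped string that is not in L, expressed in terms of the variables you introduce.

Assume L is regular. Let p be the pumping length given by the pumping lemma.
Choose w = 0^p 1^{p+p!+1}. Since p ≠ (p+p!+1)-1 = p+p!, w ∈ L; and |w| ≥ p.
Write w = xyz as guaranteed by the lemma, with |xy| ≤ p and |y| > 0.
Because |xy| ≤ p and w begins with p copies of 0, we have y = 0^k with 1 ≤ k ≤ p.
Since 1 ≤ k ≤ p, k divides p!; set t = 1 + p!/k. Then xy^t z has p + (p!/k)·k = p + p! copies of 0. Now the 0-count is p+p! and (1-count)-1 = (p+p!+1)-1 = p+p!, so i+1 ≠ j fails. So xy^t z = 0^{p+p!} 1^{p+p!+1} ∉ L.
This is a contradiction; hence L is not regular.

0^{p+p!} 1^{p+p!+1}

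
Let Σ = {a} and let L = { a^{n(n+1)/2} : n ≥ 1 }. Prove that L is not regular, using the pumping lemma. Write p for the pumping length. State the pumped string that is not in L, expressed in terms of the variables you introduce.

a^{p(p+1)/2+k}

Suppose for contradiction that L is regular, and let p be the pumping length.
Take w = a^{p(p+1)/2} ∈ L with |w| = p(p+1)/2 ≥ p.
By the pumping lemma, w = xyz with |xy| ≤ p and |y| > 0.
Then y = a^k for some k with 1 ≤ k ≤ p.
Pump with i = 2: xy^2z = a^{p(p+1)/2+k}. Since 1 ≤ k ≤ p, p(p+1)/2 < p(p+1)/2+k ≤ p(p+1)/2+p < (p+1)(p+2)/2, so p(p+1)/2+k is strictly between consecutive triangular numbers. So xy^2z ∉ L.
Contradiction. Therefore L is not regular.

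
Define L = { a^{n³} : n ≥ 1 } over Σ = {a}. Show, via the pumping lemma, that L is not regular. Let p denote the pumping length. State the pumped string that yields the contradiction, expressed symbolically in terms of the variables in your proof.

Assume L is regular; let p be its pumping constant.
Take w = a^{p³} ∈ L with |w| = p³ ≥ p.
Write w = xyz as guaranteed by the lemma, with |xy| ≤ p and |y| ≥ 1.
Then y = a^k for some k with 1 ≤ k ≤ p.
Pump with i = 2: xy^2z = a^{p³+k}. Since 1 ≤ k ≤ p, p³ < p³+k ≤ p³+p < p³+3p²+3p+1 = (p+1)³, so p³+k is not a perfect cube. So xy^2z ∉ L.
This is a contradiction; hence L is not regular.

a^{p³+k}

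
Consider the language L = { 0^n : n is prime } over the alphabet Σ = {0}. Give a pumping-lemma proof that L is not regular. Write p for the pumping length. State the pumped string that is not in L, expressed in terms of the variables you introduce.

Assume L is regular; let p be its pumping constant.
Let q be a prime with q ≥ p+2 (infinitely many primes exist), and take w = 0^q ∈ L with |w| = q ≥ p.
The pumping lemma gives a decomposition w = xyz where |xy| ≤ p and |y| ≥ 1.
Then y = 0^k for some k with 1 ≤ k ≤ p.
Since 1 ≤ k ≤ p, |xz| = q-k. Pump with i = q+1: |xy^{q+1}z| = (q-k)+(q+1)k = q+qk = q(1+k), which is composite (both factors ≥ 2). So xy^{q+1}z = 0^{q(1+k)} ∉ L.
This is a contradiction; hence L is not regular.

0^{q(1+k)}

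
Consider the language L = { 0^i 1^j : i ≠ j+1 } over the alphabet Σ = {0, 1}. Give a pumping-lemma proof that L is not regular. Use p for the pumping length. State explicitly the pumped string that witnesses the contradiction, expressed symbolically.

Assume L is regular. Let p be the pumping length given by the pumping lemma.
Choose w = 0^p 1^{p+p!-1}. Since p ≠ (p+p!-1)+1 = p+p!, w ∈ L; and |w| ≥ p.
By the pumping lemma, w = xyz with |xy| ≤ p and |y| ≥ 1.
Because |xy| ≤ p and w begins with p copies of 0, we have y = 0^k with 1 ≤ k ≤ p.
Since 1 ≤ k ≤ p, k divides p!; set t = 1 + p!/k. Then xy^t z has p + (p!/k)·k = p + p! copies of 0. Now the 0-count is p+p! and (1-count)+1 = (p+p!-1)+1 = p+p!, so i ≠ j+1 fails. So xy^t z = 0^{p+p!} 1^{p+p!-1} ∉ L.
This contradicts the pumping lemma, so L is not regular.

0^{p+p!} 1^{p+p!-1}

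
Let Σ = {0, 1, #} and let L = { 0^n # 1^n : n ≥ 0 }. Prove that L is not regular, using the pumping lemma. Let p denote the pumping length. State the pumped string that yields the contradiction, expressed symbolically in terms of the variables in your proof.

Assume L is regular. Let p be the pumping length given by the pumping lemma.
Take w = 0^p # 1^p ∈ L with |w| = 2p+1 ≥ p.
By the pumping lemma, w = xyz with |xy| ≤ p and |y| ≥ 1.
Because |xy| ≤ p and w begins with p copies of 0, we have y = 0^k with 1 ≤ k ≤ p.
Pump with i = 2: xy^2z = 0^{p+k} # 1^p, which would require p+k = p. But k ≥ 1, so xy^2z ∉ L.
Contradiction. Therefore L is not regular.

0^{p+k} # 1^p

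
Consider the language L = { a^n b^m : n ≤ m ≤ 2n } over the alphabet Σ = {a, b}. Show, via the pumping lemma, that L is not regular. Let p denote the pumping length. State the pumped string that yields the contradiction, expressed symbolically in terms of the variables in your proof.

a^{p+k} b^p

Assume L is regular. Let p be the pumping length given by the pumping lemma.
Take w = a^p b^p ∈ L (since p ≤ p ≤ 2p), with |w| = 2p ≥ p.
The pumping lemma gives a decomposition w = xyz where |xy| ≤ p and |y| ≥ 1.
Since the first p symbols of w are all a's and |xy| ≤ p, y lies entirely in the leading a-block: y = a^k for some k with 1 ≤ k ≤ p.
Pump with i = 2: xy^2z = a^{p+k} b^p. Now n = p+k > p = m, so the condition n ≤ m fails. Thus xy^2z ∉ L.
This contradicts the pumping lemma, so L is not regular.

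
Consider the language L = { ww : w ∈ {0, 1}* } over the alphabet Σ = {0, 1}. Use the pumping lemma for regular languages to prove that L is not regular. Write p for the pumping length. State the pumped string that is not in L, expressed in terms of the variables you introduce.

Assume L is regular. Let p be the pumping length given by the pumping lemma.
Take w = 0^p 1^p 0^p 1^p = uu where u = 0^p1^p; then w ∈ L and |w| = 4p ≥ p.
By the pumping lemma, w = xyz with |xy| ≤ p and |y| > 0.
The first p characters of w are 0's, so xy (and hence y) consists only of 0's. Write y = 0^k, 1 ≤ k ≤ p.
Pump with i = 2: xy^2z = 0^{p+k} 1^p 0^p 1^p, of length 4p+k. Suppose this equals vv. The string starts with 0 and ends with 1, so v does too; thus the boundary between the two copies of v is a 1→0 transition. There is exactly one such transition, at position 2p+k, so |v| = 2p+k and |vv| = 4p+2k ≠ 4p+k since k ≥ 1. So xy^2z ∉ L.
This is a contradiction; hence L is not regular.

0^{p+k} 1^p 0^p 1^p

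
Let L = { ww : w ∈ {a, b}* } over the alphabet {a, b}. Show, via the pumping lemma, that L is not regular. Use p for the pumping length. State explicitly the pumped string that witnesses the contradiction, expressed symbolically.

a^{p+k} b^p a^p b^p

Suppose for contradiction that L is regular, and let p be the pumping length.
Take w = a^p b^p a^p b^p = uu where u = a^pb^p; then w ∈ L and |w| = 4p ≥ p.
Write w = xyz as guaranteed by the lemma, with |xy| ≤ p and |y| > 0.
Since the first p symbols of w are all a's and |xy| ≤ p, y lies entirely in the leading a-block: y = a^k for some k with 1 ≤ k ≤ p.
Pump with i = 2: xy^2z = a^{p+k} b^p a^p b^p, of length 4p+k. Suppose this equals vv. The string starts with a and ends with b, so v does too; thus the boundary between the two copies of v is a b→a transition. There is exactly one such transition, at position 2p+k, so |v| = 2p+k and |vv| = 4p+2k ≠ 4p+k since k ≥ 1. So xy^2z ∉ L.
Contradiction. Therefore L is not regular.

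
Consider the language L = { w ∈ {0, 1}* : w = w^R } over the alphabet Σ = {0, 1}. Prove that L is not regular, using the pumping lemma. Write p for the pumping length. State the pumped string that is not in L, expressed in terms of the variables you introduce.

Toward a contradiction, assume L is regular with pumping length p.
Take w = 0^p 1 0^p, a palindrome of length 2p+1 ≥ p.
The pumping lemma gives a decomposition w = xyz where |xy| ≤ p and y is nonempty.
Since the first p symbols of w are all 0's and |xy| ≤ p, y lies entirely in the leading 0-block: y = 0^k for some k with 1 ≤ k ≤ p.
Pump with i = 2: xy^2z = 0^{p+k} 1 0^p. Its reverse is 0^p 1 0^{p+k}, which differs from xy^2z since k ≥ 1. So xy^2z is not a palindrome and xy^2z ∉ L.
Contradiction. Therefore L is not regular.

0^{p+k} 1 0^p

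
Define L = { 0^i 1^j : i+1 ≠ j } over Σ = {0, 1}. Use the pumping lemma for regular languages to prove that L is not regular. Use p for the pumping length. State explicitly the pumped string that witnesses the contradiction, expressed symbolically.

Toward a contradiction, assume L is regular with pumping length p.
Choose w = 0^p 1^{p+p!+1}. Since p ≠ (p+p!+1)-1 = p+p!, w ∈ L; and |w| ≥ p.
By the pumping lemma, w = xyz with |xy| ≤ p and |y| > 0.
Because |xy| ≤ p and w begins with p copies of 0, we have y = 0^k with 1 ≤ k ≤ p.
Since 1 ≤ k ≤ p, k divides p!; set t = 1 + p!/k. Then xy^t z has p + (p!/k)·k = p + p! copies of 0. Now the 0-count is p+p! and (1-count)-1 = (p+p!+1)-1 = p+p!, so i+1 ≠ j fails. So xy^t z = 0^{p+p!} 1^{p+p!+1} ∉ L.
This contradicts the pumping lemma, so L is not regular.

0^{p+p!} 1^{p+p!+1}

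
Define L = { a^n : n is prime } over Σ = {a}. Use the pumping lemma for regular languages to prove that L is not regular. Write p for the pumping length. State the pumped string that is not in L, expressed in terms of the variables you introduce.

Toward a contradiction, assume L is regular with pumping length p.
Let q be a prime with q ≥ p+2 (infinitely many primes exist), and take w = a^q ∈ L with |w| = q ≥ p.
Write w = xyz as guaranteed by the lemma, with |xy| ≤ p and y is nonempty.
Then y = a^k for some k with 1 ≤ k ≤ p.
Since 1 ≤ k ≤ p, |xz| = q-k. Pump with i = q+1: |xy^{q+1}z| = (q-k)+(q+1)k = q+qk = q(1+k), which is composite (both factors ≥ 2). So xy^{q+1}z = a^{q(1+k)} ∉ L.
This contradicts the pumping lemma, so L is not regular.

a^{q(1+k)}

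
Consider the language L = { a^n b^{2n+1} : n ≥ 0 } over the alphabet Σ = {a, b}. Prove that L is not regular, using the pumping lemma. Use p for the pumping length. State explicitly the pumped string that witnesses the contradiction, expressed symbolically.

Assume L is regular. Let p be the pumping length given by the pumping lemma.
Choose w = a^p b^{2p+1}, which is in L with |w| = 3p+1 ≥ p.
The pumping lemma gives a decomposition w = xyz where |xy| ≤ p and y is nonempty.
Because |xy| ≤ p and w begins with p copies of a, we have y = a^k with 1 ≤ k ≤ p.
Pump with i = 2: xy^2z = a^{p+k} b^{2p+1}. For this to lie in L we would need 2p+1 = 2(p+k)+1, which forces k = 0. But k ≥ 1, so xy^2z ∉ L.
This contradicts the pumping lemma, so L is not regular.

a^{p+k} b^{2p+1}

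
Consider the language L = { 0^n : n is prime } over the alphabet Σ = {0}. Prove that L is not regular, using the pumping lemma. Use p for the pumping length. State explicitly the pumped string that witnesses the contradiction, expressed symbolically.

Suppose for contradiction that L is regular, and let p be the pumping length.
Let q be a prime with q ≥ p+2 (infinitely many primes exist), and take w = 0^q ∈ L with |w| = q ≥ p.
Write w = xyz as guaranteed by the lemma, with |xy| ≤ p and |y| ≥ 1.
Then y = 0^k for some k with 1 ≤ k ≤ p.
Since 1 ≤ k ≤ p, |xz| = q-k. Pump with i = q+1: |xy^{q+1}z| = (q-k)+(q+1)k = q+qk = q(1+k), which is composite (both factors ≥ 2). So xy^{q+1}z = 0^{q(1+k)} ∉ L.
This is a contradiction; hence L is not regular.

0^{q(1+k)}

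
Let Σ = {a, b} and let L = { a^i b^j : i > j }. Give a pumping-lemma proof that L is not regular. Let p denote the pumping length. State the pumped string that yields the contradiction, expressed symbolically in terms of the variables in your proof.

Assume L is regular; let p be its pumping constant.
Choose w = a^{p+1} b^p ∈ L, with |w| = 2p+1 ≥ p.
The pumping lemma gives a decomposition w = xyz where |xy| ≤ p and |y| > 0.
The first p characters of w are a's, so xy (and hence y) consists only of a's. Write y = a^k, 1 ≤ k ≤ p.
Consider xy^0z = xz = a^{p+1-k} b^p. Since k ≥ 1, the a-count p+1-k is at most p, so i > j fails; thus xz ∉ L.
This is a contradiction; hence L is not regular.

a^{p+1-k} b^p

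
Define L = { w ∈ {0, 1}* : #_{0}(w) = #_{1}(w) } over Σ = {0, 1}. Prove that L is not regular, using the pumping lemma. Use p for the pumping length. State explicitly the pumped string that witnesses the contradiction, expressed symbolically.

Toward a contradiction, assume L is regular with pumping length p.
Choose w = 0^p 1^p ∈ L with |w| = 2p ≥ p.
Write w = xyz as guaranteed by the lemma, with |xy| ≤ p and y is nonempty.
Because |xy| ≤ p and w begins with p copies of 0, we have y = 0^k with 1 ≤ k ≤ p.
Pump with i = 2: xy^2z = 0^{p+k} 1^p has p+k occurrences of 0 but only p of 1. Since k ≥ 1 the counts differ, so xy^2z ∉ L.
This is a contradiction; hence L is not regular.

0^{p+k} 1^p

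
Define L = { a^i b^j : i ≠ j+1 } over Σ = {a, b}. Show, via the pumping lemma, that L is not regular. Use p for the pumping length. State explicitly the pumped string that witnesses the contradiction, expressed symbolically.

Toward a contradiction, assume L is regular with pumping length p.
Choose w = a^p b^{p+p!-1}. Since p ≠ (p+p!-1)+1 = p+p!, w ∈ L; and |w| ≥ p.
Write w = xyz as guaranteed by the lemma, with |xy| ≤ p and |y| ≥ 1.
Since the first p symbols of w are all a's and |xy| ≤ p, y lies entirely in the leading a-block: y = a^k for some k with 1 ≤ k ≤ p.
Since 1 ≤ k ≤ p, k divides p!; set t = 1 + p!/k. Then xy^t z has p + (p!/k)·k = p + p! copies of a. Now the a-count is p+p! and (b-count)+1 = (p+p!-1)+1 = p+p!, so i ≠ j+1 fails. So xy^t z = a^{p+p!} b^{p+p!-1} ∉ L.
This is a contradiction; hence L is not regular.

a^{p+p!} b^{p+p!-1}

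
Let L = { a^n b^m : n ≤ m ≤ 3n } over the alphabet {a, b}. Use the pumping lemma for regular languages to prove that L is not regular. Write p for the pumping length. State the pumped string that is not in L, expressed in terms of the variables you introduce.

Toward a contradiction, assume L is regular with pumping length p.
Take w = a^p b^p ∈ L (since p ≤ p ≤ 3p), with |w| = 2p ≥ p.
The pumping lemma gives a decomposition w = xyz where |xy| ≤ p and y is nonempty.
Because |xy| ≤ p and w begins with p copies of a, we have y = a^k with 1 ≤ k ≤ p.
Pump with i = 2: xy^2z = a^{p+k} b^p. Now n = p+k > p = m, so the condition n ≤ m fails. Thus xy^2z ∉ L.
This contradicts the pumping lemma, so L is not regular.

a^{p+k} b^p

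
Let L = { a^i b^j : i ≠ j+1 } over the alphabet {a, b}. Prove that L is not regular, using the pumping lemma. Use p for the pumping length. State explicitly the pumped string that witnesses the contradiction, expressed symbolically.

Suppose for contradiction that L is regular, and let p be the pumping length.
Choose w = a^p b^{p+p!-1}. Since p ≠ (p+p!-1)+1 = p+p!, w ∈ L; and |w| ≥ p.
By the pumping lemma, w = xyz with |xy| ≤ p and |y| > 0.
Because |xy| ≤ p and w begins with p copies of a, we have y = a^k with 1 ≤ k ≤ p.
Since 1 ≤ k ≤ p, k divides p!; set t = 1 + p!/k. Then xy^t z has p + (p!/k)·k = p + p! copies of a. Now the a-count is p+p! and (b-count)+1 = (p+p!-1)+1 = p+p!, so i ≠ j+1 fails. So xy^t z = a^{p+p!} b^{p+p!-1} ∉ L.
This is a contradiction; hence L is not regular.

a^{p+p!} b^{p+p!-1}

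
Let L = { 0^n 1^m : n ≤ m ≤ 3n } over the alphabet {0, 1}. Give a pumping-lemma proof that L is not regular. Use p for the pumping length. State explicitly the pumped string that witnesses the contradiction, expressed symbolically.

Toward a contradiction, assume L is regular with pumping length p.
Take w = 0^p 1^p ∈ L (since p ≤ p ≤ 3p), with |w| = 2p ≥ p.
Write w = xyz as guaranteed by the lemma, with |xy| ≤ p and y is nonempty.
Because |xy| ≤ p and w begins with p copies of 0, we have y = 0^k with 1 ≤ k ≤ p.
Pump with i = 2: xy^2z = 0^{p+k} 1^p. Now n = p+k > p = m, so the condition n ≤ m fails. Thus xy^2z ∉ L.
This contradicts the pumping lemma, so L is not regular.

0^{p+k} 1^p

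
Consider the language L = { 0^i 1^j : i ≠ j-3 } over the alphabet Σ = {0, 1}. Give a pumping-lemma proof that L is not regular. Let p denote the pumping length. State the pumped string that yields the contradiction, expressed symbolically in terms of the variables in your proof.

Suppose for contradiction that L is regular, and let p be the pumping length.
Choose w = 0^p 1^{p+p!+3}. Since p ≠ (p+p!+3)-3 = p+p!, w ∈ L; and |w| ≥ p.
The pumping lemma gives a decomposition w = xyz where |xy| ≤ p and |y| ≥ 1.
Because |xy| ≤ p and w begins with p copies of 0, we have y = 0^k with 1 ≤ k ≤ p.
Since 1 ≤ k ≤ p, k divides p!; set t = 1 + p!/k. Then xy^t z has p + (p!/k)·k = p + p! copies of 0. Now the 0-count is p+p! and (1-count)-3 = (p+p!+3)-3 = p+p!, so i ≠ j-3 fails. So xy^t z = 0^{p+p!} 1^{p+p!+3} ∉ L.
This is a contradiction; hence L is not regular.

0^{p+p!} 1^{p+p!+3}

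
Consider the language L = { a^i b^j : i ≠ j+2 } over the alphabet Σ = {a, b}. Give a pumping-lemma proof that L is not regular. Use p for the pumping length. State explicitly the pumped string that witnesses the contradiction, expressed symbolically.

a^{p+p!} b^{p+p!-2}

Toward a contradiction, assume L is regular with pumping length p.
Choose w = a^p b^{p+p!-2}. Since p ≠ (p+p!-2)+2 = p+p!, w ∈ L; and |w| ≥ p.
By the pumping lemma, w = xyz with |xy| ≤ p and |y| ≥ 1.
Because |xy| ≤ p and w begins with p copies of a, we have y = a^k with 1 ≤ k ≤ p.
Since 1 ≤ k ≤ p, k divides p!; set t = 1 + p!/k. Then xy^t z has p + (p!/k)·k = p + p! copies of a. Now the a-count is p+p! and (b-count)+2 = (p+p!-2)+2 = p+p!, so i ≠ j+2 fails. So xy^t z = a^{p+p!} b^{p+p!-2} ∉ L.
This contradicts the pumping lemma, so L is not regular.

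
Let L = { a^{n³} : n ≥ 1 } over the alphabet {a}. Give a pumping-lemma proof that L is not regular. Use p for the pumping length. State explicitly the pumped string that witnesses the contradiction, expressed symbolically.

Assume L is regular; let p be its pumping constant.
Take w = a^{p³} ∈ L with |w| = p³ ≥ p.
By the pumping lemma, w = xyz with |xy| ≤ p and |y| > 0.
Then y = a^k for some k with 1 ≤ k ≤ p.
Pump with i = 2: xy^2z = a^{p³+k}. Since 1 ≤ k ≤ p, p³ < p³+k ≤ p³+p < p³+3p²+3p+1 = (p+1)³, so p³+k is not a perfect cube. So xy^2z ∉ L.
This is a contradiction; hence L is not regular.

a^{p³+k}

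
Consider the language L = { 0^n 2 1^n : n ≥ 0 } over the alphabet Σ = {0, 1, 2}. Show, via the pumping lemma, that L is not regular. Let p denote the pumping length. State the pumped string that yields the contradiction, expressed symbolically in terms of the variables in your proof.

0^{p+k} 2 1^p

Assume L is regular; let p be its pumping constant.
Take w = 0^p 2 1^p ∈ L with |w| = 2p+1 ≥ p.
The pumping lemma gives a decomposition w = xyz where |xy| ≤ p and |y| > 0.
Since the first p symbols of w are all 0's and |xy| ≤ p, y lies entirely in the leading 0-block: y = 0^k for some k with 1 ≤ k ≤ p.
Pump with i = 2: xy^2z = 0^{p+k} 2 1^p, which would require p+k = p. But k ≥ 1, so xy^2z ∉ L.
This contradicts the pumping lemma, so L is not regular.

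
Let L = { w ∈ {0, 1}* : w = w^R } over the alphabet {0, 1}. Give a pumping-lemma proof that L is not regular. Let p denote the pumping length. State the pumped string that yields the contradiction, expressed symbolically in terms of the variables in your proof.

0^{p+k} 1 0^p

Toward a contradiction, assume L is regular with pumping length p.
Take w = 0^p 1 0^p, a palindrome of length 2p+1 ≥ p.
By the pumping lemma, w = xyz with |xy| ≤ p and |y| ≥ 1.
Since the first p symbols of w are all 0's and |xy| ≤ p, y lies entirely in the leading 0-block: y = 0^k for some k with 1 ≤ k ≤ p.
Pump with i = 2: xy^2z = 0^{p+k} 1 0^p. Its reverse is 0^p 1 0^{p+k}, which differs from xy^2z since k ≥ 1. So xy^2z is not a palindrome and xy^2z ∉ L.
This contradicts the pumping lemma, so L is not regular.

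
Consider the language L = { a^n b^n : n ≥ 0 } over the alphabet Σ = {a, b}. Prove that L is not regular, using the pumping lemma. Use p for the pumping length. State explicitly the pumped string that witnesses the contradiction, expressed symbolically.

Assume L is regular. Let p be the pumping length given by the pumping lemma.
Take w = a^p b^p. Then w ∈ L and |w| = 2p ≥ p.
By the pumping lemma, w = xyz with |xy| ≤ p and |y| ≥ 1.
Because |xy| ≤ p and w begins with p copies of a, we have y = a^k with 1 ≤ k ≤ p.
Pump with i = 2: xy^2z = a^{p+k} b^p. For this to lie in L we would need p = p+k, which forces k = 0. But k ≥ 1, so xy^2z ∉ L.
Contradiction. Therefore L is not regular.

a^{p+k} b^p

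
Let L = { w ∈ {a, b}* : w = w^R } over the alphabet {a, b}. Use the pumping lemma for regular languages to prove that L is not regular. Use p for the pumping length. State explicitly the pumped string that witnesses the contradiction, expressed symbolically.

Suppose for contradiction that L is regular, and let p be the pumping length.
Take w = a^p b a^p, a palindrome of length 2p+1 ≥ p.
The pumping lemma gives a decomposition w = xyz where |xy| ≤ p and |y| > 0.
Since the first p symbols of w are all a's and |xy| ≤ p, y lies entirely in the leading a-block: y = a^k for some k with 1 ≤ k ≤ p.
Pump with i = 2: xy^2z = a^{p+k} b a^p. Its reverse is a^p b a^{p+k}, which differs from xy^2z since k ≥ 1. So xy^2z is not a palindrome and xy^2z ∉ L.
This is a contradiction; hence L is not regular.

a^{p+k} b a^p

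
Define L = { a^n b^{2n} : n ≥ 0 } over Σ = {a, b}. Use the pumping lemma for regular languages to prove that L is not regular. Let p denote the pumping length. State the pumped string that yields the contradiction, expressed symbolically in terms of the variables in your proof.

a^{p+k} b^{2p}

Assume L is regular; let p be its pumping constant.
Choose w = a^p b^{2p}, which is in L with |w| = 3p ≥ p.
Write w = xyz as guaranteed by the lemma, with |xy| ≤ p and |y| > 0.
Since the first p symbols of w are all a's and |xy| ≤ p, y lies entirely in the leading a-block: y = a^k for some k with 1 ≤ k ≤ p.
Pump with i = 2: xy^2z = a^{p+k} b^{2p}. For this to lie in L we would need 2p = 2(p+k), which forces k = 0. But k ≥ 1, so xy^2z ∉ L.
This is a contradiction; hence L is not regular.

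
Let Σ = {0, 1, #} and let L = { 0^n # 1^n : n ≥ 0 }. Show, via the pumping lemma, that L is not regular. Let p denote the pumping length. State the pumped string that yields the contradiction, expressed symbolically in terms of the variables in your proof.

0^{p+k} # 1^p

Assume L is regular; let p be its pumping constant.
Take w = 0^p # 1^p ∈ L with |w| = 2p+1 ≥ p.
The pumping lemma gives a decomposition w = xyz where |xy| ≤ p and y is nonempty.
Since the first p symbols of w are all 0's and |xy| ≤ p, y lies entirely in the leading 0-block: y = 0^k for some k with 1 ≤ k ≤ p.
Pump with i = 2: xy^2z = 0^{p+k} # 1^p, which would require p+k = p. But k ≥ 1, so xy^2z ∉ L.
This is a contradiction; hence L is not regular.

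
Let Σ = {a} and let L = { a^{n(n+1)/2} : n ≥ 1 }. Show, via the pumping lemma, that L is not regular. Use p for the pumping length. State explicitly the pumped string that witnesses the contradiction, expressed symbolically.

a^{p(p+1)/2+k}

Toward a contradiction, assume L is regular with pumping length p.
Take w = a^{p(p+1)/2} ∈ L with |w| = p(p+1)/2 ≥ p.
The pumping lemma gives a decomposition w = xyz where |xy| ≤ p and y is nonempty.
Then y = a^k for some k with 1 ≤ k ≤ p.
Pump with i = 2: xy^2z = a^{p(p+1)/2+k}. Since 1 ≤ k ≤ p, p(p+1)/2 < p(p+1)/2+k ≤ p(p+1)/2+p < (p+1)(p+2)/2, so p(p+1)/2+k is strictly between consecutive triangular numbers. So xy^2z ∉ L.
Contradiction. Therefore L is not regular.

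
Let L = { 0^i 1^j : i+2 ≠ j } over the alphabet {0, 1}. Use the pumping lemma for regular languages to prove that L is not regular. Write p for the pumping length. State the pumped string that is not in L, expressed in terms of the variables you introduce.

0^{p+p!} 1^{p+p!+2}

Assume L is regular. Let p be the pumping length given by the pumping lemma.
Choose w = 0^p 1^{p+p!+2}. Since p ≠ (p+p!+2)-2 = p+p!, w ∈ L; and |w| ≥ p.
The pumping lemma gives a decomposition w = xyz where |xy| ≤ p and |y| > 0.
Because |xy| ≤ p and w begins with p copies of 0, we have y = 0^k with 1 ≤ k ≤ p.
Since 1 ≤ k ≤ p, k divides p!; set t = 1 + p!/k. Then xy^t z has p + (p!/k)·k = p + p! copies of 0. Now the 0-count is p+p! and (1-count)-2 = (p+p!+2)-2 = p+p!, so i+2 ≠ j fails. So xy^t z = 0^{p+p!} 1^{p+p!+2} ∉ L.
Contradiction. Therefore L is not regular.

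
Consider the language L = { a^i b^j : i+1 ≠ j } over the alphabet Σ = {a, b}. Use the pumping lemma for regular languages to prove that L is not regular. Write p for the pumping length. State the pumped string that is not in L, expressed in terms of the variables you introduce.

Assume L is regular. Let p be the pumping length given by the pumping lemma.
Choose w = a^p b^{p+p!+1}. Since p ≠ (p+p!+1)-1 = p+p!, w ∈ L; and |w| ≥ p.
Write w = xyz as guaranteed by the lemma, with |xy| ≤ p and |y| ≥ 1.
The first p characters of w are a's, so xy (and hence y) consists only of a's. Write y = a^k, 1 ≤ k ≤ p.
Since 1 ≤ k ≤ p, k divides p!; set t = 1 + p!/k. Then xy^t z has p + (p!/k)·k = p + p! copies of a. Now the a-count is p+p! and (b-count)-1 = (p+p!+1)-1 = p+p!, so i+1 ≠ j fails. So xy^t z = a^{p+p!} b^{p+p!+1} ∉ L.
This is a contradiction; hence L is not regular.

a^{p+p!} b^{p+p!+1}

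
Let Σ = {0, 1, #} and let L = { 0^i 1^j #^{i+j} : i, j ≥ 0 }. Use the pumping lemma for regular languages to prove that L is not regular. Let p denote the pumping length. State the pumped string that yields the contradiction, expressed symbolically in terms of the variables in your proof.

0^{p+k} 1^p #^{2p}

Suppose for contradiction that L is regular, and let p be the pumping length.
Take w = 0^p 1^p #^{2p} ∈ L (with i=j=p, i+j=2p), |w| = 4p ≥ p.
By the pumping lemma, w = xyz with |xy| ≤ p and y is nonempty.
Because |xy| ≤ p and w begins with p copies of 0, we have y = 0^k with 1 ≤ k ≤ p.
Consider xy^2z = 0^{p+k} 1^p #^{2p}. Now the 0- and 1-counts sum to 2p+k, but the #-count is 2p ≠ 2p+k. So xy^2z ∉ L.
This contradicts the pumping lemma, so L is not regular.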